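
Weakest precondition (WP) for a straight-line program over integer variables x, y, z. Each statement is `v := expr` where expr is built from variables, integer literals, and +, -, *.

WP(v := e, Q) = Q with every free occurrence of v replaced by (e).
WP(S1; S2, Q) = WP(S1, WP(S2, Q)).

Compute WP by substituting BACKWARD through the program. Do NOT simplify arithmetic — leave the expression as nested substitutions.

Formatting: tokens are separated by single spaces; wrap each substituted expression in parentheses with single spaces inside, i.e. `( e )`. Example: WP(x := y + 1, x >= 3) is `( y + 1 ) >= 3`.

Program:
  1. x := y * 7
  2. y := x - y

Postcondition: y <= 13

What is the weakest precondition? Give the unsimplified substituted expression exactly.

Answer: ( ( y * 7 ) - y ) <= 13

Derivation:
post: y <= 13
stmt 2: y := x - y  -- replace 1 occurrence(s) of y with (x - y)
  => ( x - y ) <= 13
stmt 1: x := y * 7  -- replace 1 occurrence(s) of x with (y * 7)
  => ( ( y * 7 ) - y ) <= 13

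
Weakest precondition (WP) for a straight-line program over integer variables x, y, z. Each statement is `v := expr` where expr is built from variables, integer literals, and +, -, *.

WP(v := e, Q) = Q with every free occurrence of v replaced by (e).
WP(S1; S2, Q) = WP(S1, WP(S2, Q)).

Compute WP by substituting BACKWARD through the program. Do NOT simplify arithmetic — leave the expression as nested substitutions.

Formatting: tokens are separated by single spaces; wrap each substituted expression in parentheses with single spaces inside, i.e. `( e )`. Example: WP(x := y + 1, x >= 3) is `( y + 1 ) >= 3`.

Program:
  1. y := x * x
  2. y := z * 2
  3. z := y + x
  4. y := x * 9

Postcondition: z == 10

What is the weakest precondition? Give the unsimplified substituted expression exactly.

Answer: ( ( z * 2 ) + x ) == 10

Derivation:
post: z == 10
stmt 4: y := x * 9  -- replace 0 occurrence(s) of y with (x * 9)
  => z == 10
stmt 3: z := y + x  -- replace 1 occurrence(s) of z with (y + x)
  => ( y + x ) == 10
stmt 2: y := z * 2  -- replace 1 occurrence(s) of y with (z * 2)
  => ( ( z * 2 ) + x ) == 10
stmt 1: y := x * x  -- replace 0 occurrence(s) of y with (x * x)
  => ( ( z * 2 ) + x ) == 10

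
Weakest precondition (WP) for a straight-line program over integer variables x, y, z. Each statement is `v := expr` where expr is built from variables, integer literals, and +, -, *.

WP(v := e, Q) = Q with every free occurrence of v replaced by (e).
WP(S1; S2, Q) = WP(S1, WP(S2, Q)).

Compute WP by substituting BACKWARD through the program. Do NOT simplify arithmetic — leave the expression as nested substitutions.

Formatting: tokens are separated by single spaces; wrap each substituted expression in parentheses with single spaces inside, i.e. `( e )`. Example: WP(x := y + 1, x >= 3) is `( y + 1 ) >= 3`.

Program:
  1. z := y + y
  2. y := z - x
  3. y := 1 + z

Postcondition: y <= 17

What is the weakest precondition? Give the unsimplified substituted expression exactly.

post: y <= 17
stmt 3: y := 1 + z  -- replace 1 occurrence(s) of y with (1 + z)
  => ( 1 + z ) <= 17
stmt 2: y := z - x  -- replace 0 occurrence(s) of y with (z - x)
  => ( 1 + z ) <= 17
stmt 1: z := y + y  -- replace 1 occurrence(s) of z with (y + y)
  => ( 1 + ( y + y ) ) <= 17

Answer: ( 1 + ( y + y ) ) <= 17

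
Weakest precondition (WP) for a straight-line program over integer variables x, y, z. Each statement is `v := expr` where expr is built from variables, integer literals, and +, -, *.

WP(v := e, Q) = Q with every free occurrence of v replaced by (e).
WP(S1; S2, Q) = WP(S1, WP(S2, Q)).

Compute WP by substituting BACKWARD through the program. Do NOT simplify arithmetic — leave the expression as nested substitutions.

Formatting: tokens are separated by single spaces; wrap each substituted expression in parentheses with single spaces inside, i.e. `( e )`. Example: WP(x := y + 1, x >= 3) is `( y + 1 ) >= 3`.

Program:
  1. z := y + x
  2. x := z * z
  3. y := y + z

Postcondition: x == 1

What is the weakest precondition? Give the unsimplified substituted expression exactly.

post: x == 1
stmt 3: y := y + z  -- replace 0 occurrence(s) of y with (y + z)
  => x == 1
stmt 2: x := z * z  -- replace 1 occurrence(s) of x with (z * z)
  => ( z * z ) == 1
stmt 1: z := y + x  -- replace 2 occurrence(s) of z with (y + x)
  => ( ( y + x ) * ( y + x ) ) == 1

Answer: ( ( y + x ) * ( y + x ) ) == 1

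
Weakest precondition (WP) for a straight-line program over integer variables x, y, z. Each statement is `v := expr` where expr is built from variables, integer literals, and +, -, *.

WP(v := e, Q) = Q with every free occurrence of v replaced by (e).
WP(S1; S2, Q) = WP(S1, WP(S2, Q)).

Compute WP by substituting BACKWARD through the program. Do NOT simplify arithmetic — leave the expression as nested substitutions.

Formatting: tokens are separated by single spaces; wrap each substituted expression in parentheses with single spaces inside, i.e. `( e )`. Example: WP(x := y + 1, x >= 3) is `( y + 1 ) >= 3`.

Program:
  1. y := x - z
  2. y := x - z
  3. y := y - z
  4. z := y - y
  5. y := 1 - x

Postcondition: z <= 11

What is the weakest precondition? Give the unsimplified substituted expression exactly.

Answer: ( ( ( x - z ) - z ) - ( ( x - z ) - z ) ) <= 11

Derivation:
post: z <= 11
stmt 5: y := 1 - x  -- replace 0 occurrence(s) of y with (1 - x)
  => z <= 11
stmt 4: z := y - y  -- replace 1 occurrence(s) of z with (y - y)
  => ( y - y ) <= 11
stmt 3: y := y - z  -- replace 2 occurrence(s) of y with (y - z)
  => ( ( y - z ) - ( y - z ) ) <= 11
stmt 2: y := x - z  -- replace 2 occurrence(s) of y with (x - z)
  => ( ( ( x - z ) - z ) - ( ( x - z ) - z ) ) <= 11
stmt 1: y := x - z  -- replace 0 occurrence(s) of y with (x - z)
  => ( ( ( x - z ) - z ) - ( ( x - z ) - z ) ) <= 11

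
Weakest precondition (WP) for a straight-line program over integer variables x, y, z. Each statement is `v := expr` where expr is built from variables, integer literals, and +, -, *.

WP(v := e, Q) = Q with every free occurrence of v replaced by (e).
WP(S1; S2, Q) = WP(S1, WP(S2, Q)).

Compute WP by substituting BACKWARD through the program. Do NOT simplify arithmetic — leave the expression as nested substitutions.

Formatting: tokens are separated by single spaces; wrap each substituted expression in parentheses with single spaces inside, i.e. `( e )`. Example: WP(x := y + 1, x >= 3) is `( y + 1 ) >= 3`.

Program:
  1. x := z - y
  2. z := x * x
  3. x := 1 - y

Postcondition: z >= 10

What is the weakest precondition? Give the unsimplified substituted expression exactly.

post: z >= 10
stmt 3: x := 1 - y  -- replace 0 occurrence(s) of x with (1 - y)
  => z >= 10
stmt 2: z := x * x  -- replace 1 occurrence(s) of z with (x * x)
  => ( x * x ) >= 10
stmt 1: x := z - y  -- replace 2 occurrence(s) of x with (z - y)
  => ( ( z - y ) * ( z - y ) ) >= 10

Answer: ( ( z - y ) * ( z - y ) ) >= 10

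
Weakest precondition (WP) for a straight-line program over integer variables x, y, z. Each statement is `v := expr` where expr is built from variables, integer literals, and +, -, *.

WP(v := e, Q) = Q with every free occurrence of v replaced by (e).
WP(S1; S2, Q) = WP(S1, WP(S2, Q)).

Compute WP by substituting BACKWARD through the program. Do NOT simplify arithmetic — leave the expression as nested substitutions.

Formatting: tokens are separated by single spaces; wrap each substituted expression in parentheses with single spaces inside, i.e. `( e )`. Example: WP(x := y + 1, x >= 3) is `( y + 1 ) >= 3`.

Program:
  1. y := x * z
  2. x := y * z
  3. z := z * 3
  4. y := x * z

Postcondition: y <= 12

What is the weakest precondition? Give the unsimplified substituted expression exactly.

Answer: ( ( ( x * z ) * z ) * ( z * 3 ) ) <= 12

Derivation:
post: y <= 12
stmt 4: y := x * z  -- replace 1 occurrence(s) of y with (x * z)
  => ( x * z ) <= 12
stmt 3: z := z * 3  -- replace 1 occurrence(s) of z with (z * 3)
  => ( x * ( z * 3 ) ) <= 12
stmt 2: x := y * z  -- replace 1 occurrence(s) of x with (y * z)
  => ( ( y * z ) * ( z * 3 ) ) <= 12
stmt 1: y := x * z  -- replace 1 occurrence(s) of y with (x * z)
  => ( ( ( x * z ) * z ) * ( z * 3 ) ) <= 12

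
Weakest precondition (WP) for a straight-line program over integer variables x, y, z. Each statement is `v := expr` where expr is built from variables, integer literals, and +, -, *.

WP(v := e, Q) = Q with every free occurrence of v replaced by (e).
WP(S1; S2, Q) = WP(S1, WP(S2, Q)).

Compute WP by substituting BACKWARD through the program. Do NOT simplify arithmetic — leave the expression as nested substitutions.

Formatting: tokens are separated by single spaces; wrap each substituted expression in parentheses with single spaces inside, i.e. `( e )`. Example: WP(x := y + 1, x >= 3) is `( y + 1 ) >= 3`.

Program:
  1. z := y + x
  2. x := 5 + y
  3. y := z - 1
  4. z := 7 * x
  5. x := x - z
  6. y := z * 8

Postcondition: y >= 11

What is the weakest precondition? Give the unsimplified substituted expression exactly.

post: y >= 11
stmt 6: y := z * 8  -- replace 1 occurrence(s) of y with (z * 8)
  => ( z * 8 ) >= 11
stmt 5: x := x - z  -- replace 0 occurrence(s) of x with (x - z)
  => ( z * 8 ) >= 11
stmt 4: z := 7 * x  -- replace 1 occurrence(s) of z with (7 * x)
  => ( ( 7 * x ) * 8 ) >= 11
stmt 3: y := z - 1  -- replace 0 occurrence(s) of y with (z - 1)
  => ( ( 7 * x ) * 8 ) >= 11
stmt 2: x := 5 + y  -- replace 1 occurrence(s) of x with (5 + y)
  => ( ( 7 * ( 5 + y ) ) * 8 ) >= 11
stmt 1: z := y + x  -- replace 0 occurrence(s) of z with (y + x)
  => ( ( 7 * ( 5 + y ) ) * 8 ) >= 11

Answer: ( ( 7 * ( 5 + y ) ) * 8 ) >= 11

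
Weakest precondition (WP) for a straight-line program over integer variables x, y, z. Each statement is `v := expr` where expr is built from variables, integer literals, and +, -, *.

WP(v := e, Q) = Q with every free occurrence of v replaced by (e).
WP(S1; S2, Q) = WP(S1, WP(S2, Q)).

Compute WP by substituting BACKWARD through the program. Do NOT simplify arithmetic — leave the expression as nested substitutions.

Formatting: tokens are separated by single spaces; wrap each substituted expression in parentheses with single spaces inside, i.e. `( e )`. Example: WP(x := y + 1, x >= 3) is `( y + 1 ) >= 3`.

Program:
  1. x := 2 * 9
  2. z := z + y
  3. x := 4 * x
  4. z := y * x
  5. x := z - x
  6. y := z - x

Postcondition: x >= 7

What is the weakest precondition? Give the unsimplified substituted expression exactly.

Answer: ( ( y * ( 4 * ( 2 * 9 ) ) ) - ( 4 * ( 2 * 9 ) ) ) >= 7

Derivation:
post: x >= 7
stmt 6: y := z - x  -- replace 0 occurrence(s) of y with (z - x)
  => x >= 7
stmt 5: x := z - x  -- replace 1 occurrence(s) of x with (z - x)
  => ( z - x ) >= 7
stmt 4: z := y * x  -- replace 1 occurrence(s) of z with (y * x)
  => ( ( y * x ) - x ) >= 7
stmt 3: x := 4 * x  -- replace 2 occurrence(s) of x with (4 * x)
  => ( ( y * ( 4 * x ) ) - ( 4 * x ) ) >= 7
stmt 2: z := z + y  -- replace 0 occurrence(s) of z with (z + y)
  => ( ( y * ( 4 * x ) ) - ( 4 * x ) ) >= 7
stmt 1: x := 2 * 9  -- replace 2 occurrence(s) of x with (2 * 9)
  => ( ( y * ( 4 * ( 2 * 9 ) ) ) - ( 4 * ( 2 * 9 ) ) ) >= 7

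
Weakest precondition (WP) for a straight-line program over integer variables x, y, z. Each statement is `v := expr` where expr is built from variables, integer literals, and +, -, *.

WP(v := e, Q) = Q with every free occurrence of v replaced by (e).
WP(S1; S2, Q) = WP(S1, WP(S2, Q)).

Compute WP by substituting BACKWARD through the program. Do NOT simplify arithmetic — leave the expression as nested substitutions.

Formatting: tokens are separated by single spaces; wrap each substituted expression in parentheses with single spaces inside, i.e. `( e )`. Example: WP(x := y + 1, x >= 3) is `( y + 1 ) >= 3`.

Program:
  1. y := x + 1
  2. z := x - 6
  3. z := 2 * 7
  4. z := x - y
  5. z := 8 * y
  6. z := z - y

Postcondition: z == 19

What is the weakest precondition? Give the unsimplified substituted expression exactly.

Answer: ( ( 8 * ( x + 1 ) ) - ( x + 1 ) ) == 19

Derivation:
post: z == 19
stmt 6: z := z - y  -- replace 1 occurrence(s) of z with (z - y)
  => ( z - y ) == 19
stmt 5: z := 8 * y  -- replace 1 occurrence(s) of z with (8 * y)
  => ( ( 8 * y ) - y ) == 19
stmt 4: z := x - y  -- replace 0 occurrence(s) of z with (x - y)
  => ( ( 8 * y ) - y ) == 19
stmt 3: z := 2 * 7  -- replace 0 occurrence(s) of z with (2 * 7)
  => ( ( 8 * y ) - y ) == 19
stmt 2: z := x - 6  -- replace 0 occurrence(s) of z with (x - 6)
  => ( ( 8 * y ) - y ) == 19
stmt 1: y := x + 1  -- replace 2 occurrence(s) of y with (x + 1)
  => ( ( 8 * ( x + 1 ) ) - ( x + 1 ) ) == 19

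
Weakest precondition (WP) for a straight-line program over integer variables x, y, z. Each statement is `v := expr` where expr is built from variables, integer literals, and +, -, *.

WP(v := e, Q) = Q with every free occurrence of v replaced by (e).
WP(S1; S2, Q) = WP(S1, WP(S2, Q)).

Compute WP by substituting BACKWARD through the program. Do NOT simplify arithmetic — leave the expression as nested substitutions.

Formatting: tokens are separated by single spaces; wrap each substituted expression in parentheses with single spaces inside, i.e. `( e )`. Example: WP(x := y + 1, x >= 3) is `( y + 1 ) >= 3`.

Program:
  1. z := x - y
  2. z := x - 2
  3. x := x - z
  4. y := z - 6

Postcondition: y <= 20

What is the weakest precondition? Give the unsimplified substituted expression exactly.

post: y <= 20
stmt 4: y := z - 6  -- replace 1 occurrence(s) of y with (z - 6)
  => ( z - 6 ) <= 20
stmt 3: x := x - z  -- replace 0 occurrence(s) of x with (x - z)
  => ( z - 6 ) <= 20
stmt 2: z := x - 2  -- replace 1 occurrence(s) of z with (x - 2)
  => ( ( x - 2 ) - 6 ) <= 20
stmt 1: z := x - y  -- replace 0 occurrence(s) of z with (x - y)
  => ( ( x - 2 ) - 6 ) <= 20

Answer: ( ( x - 2 ) - 6 ) <= 20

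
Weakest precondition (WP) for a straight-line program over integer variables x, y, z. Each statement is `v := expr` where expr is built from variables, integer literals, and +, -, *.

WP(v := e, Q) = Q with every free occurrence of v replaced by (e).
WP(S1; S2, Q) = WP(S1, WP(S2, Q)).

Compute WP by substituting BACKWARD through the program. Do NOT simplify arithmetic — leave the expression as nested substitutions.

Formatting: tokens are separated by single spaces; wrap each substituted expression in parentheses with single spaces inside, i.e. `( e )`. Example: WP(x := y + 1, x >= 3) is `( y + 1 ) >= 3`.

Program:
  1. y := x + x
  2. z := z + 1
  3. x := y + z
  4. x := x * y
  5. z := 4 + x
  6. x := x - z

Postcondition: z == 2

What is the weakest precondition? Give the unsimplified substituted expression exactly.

post: z == 2
stmt 6: x := x - z  -- replace 0 occurrence(s) of x with (x - z)
  => z == 2
stmt 5: z := 4 + x  -- replace 1 occurrence(s) of z with (4 + x)
  => ( 4 + x ) == 2
stmt 4: x := x * y  -- replace 1 occurrence(s) of x with (x * y)
  => ( 4 + ( x * y ) ) == 2
stmt 3: x := y + z  -- replace 1 occurrence(s) of x with (y + z)
  => ( 4 + ( ( y + z ) * y ) ) == 2
stmt 2: z := z + 1  -- replace 1 occurrence(s) of z with (z + 1)
  => ( 4 + ( ( y + ( z + 1 ) ) * y ) ) == 2
stmt 1: y := x + x  -- replace 2 occurrence(s) of y with (x + x)
  => ( 4 + ( ( ( x + x ) + ( z + 1 ) ) * ( x + x ) ) ) == 2

Answer: ( 4 + ( ( ( x + x ) + ( z + 1 ) ) * ( x + x ) ) ) == 2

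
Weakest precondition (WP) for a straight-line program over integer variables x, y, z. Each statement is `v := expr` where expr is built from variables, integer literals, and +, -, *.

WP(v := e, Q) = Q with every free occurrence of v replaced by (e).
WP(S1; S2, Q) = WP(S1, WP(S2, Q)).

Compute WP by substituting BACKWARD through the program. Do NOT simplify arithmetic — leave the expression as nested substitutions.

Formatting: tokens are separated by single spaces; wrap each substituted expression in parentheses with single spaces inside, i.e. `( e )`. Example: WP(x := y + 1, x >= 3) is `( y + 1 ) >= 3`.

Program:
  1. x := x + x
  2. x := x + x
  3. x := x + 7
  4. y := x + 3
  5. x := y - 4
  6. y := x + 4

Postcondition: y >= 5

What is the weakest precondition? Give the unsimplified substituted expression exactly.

post: y >= 5
stmt 6: y := x + 4  -- replace 1 occurrence(s) of y with (x + 4)
  => ( x + 4 ) >= 5
stmt 5: x := y - 4  -- replace 1 occurrence(s) of x with (y - 4)
  => ( ( y - 4 ) + 4 ) >= 5
stmt 4: y := x + 3  -- replace 1 occurrence(s) of y with (x + 3)
  => ( ( ( x + 3 ) - 4 ) + 4 ) >= 5
stmt 3: x := x + 7  -- replace 1 occurrence(s) of x with (x + 7)
  => ( ( ( ( x + 7 ) + 3 ) - 4 ) + 4 ) >= 5
stmt 2: x := x + x  -- replace 1 occurrence(s) of x with (x + x)
  => ( ( ( ( ( x + x ) + 7 ) + 3 ) - 4 ) + 4 ) >= 5
stmt 1: x := x + x  -- replace 2 occurrence(s) of x with (x + x)
  => ( ( ( ( ( ( x + x ) + ( x + x ) ) + 7 ) + 3 ) - 4 ) + 4 ) >= 5

Answer: ( ( ( ( ( ( x + x ) + ( x + x ) ) + 7 ) + 3 ) - 4 ) + 4 ) >= 5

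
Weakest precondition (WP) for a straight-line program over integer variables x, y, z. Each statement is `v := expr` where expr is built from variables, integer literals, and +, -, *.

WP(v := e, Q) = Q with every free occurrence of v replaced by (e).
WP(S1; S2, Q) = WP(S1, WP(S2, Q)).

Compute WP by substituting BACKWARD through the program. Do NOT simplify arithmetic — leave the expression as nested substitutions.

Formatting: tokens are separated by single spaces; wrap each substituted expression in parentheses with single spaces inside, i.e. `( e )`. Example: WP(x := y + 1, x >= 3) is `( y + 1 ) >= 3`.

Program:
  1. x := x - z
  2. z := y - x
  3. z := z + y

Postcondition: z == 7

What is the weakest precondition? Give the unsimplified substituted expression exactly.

Answer: ( ( y - ( x - z ) ) + y ) == 7

Derivation:
post: z == 7
stmt 3: z := z + y  -- replace 1 occurrence(s) of z with (z + y)
  => ( z + y ) == 7
stmt 2: z := y - x  -- replace 1 occurrence(s) of z with (y - x)
  => ( ( y - x ) + y ) == 7
stmt 1: x := x - z  -- replace 1 occurrence(s) of x with (x - z)
  => ( ( y - ( x - z ) ) + y ) == 7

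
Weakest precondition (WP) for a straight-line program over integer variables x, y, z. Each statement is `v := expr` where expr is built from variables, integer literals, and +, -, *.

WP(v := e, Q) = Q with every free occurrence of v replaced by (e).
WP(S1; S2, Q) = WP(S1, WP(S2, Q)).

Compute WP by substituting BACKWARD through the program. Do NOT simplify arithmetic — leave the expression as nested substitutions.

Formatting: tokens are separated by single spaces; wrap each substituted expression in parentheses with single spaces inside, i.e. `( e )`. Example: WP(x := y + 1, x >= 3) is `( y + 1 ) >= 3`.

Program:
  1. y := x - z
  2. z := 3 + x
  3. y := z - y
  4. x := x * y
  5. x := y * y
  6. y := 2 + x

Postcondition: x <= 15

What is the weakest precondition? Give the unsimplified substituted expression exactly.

post: x <= 15
stmt 6: y := 2 + x  -- replace 0 occurrence(s) of y with (2 + x)
  => x <= 15
stmt 5: x := y * y  -- replace 1 occurrence(s) of x with (y * y)
  => ( y * y ) <= 15
stmt 4: x := x * y  -- replace 0 occurrence(s) of x with (x * y)
  => ( y * y ) <= 15
stmt 3: y := z - y  -- replace 2 occurrence(s) of y with (z - y)
  => ( ( z - y ) * ( z - y ) ) <= 15
stmt 2: z := 3 + x  -- replace 2 occurrence(s) of z with (3 + x)
  => ( ( ( 3 + x ) - y ) * ( ( 3 + x ) - y ) ) <= 15
stmt 1: y := x - z  -- replace 2 occurrence(s) of y with (x - z)
  => ( ( ( 3 + x ) - ( x - z ) ) * ( ( 3 + x ) - ( x - z ) ) ) <= 15

Answer: ( ( ( 3 + x ) - ( x - z ) ) * ( ( 3 + x ) - ( x - z ) ) ) <= 15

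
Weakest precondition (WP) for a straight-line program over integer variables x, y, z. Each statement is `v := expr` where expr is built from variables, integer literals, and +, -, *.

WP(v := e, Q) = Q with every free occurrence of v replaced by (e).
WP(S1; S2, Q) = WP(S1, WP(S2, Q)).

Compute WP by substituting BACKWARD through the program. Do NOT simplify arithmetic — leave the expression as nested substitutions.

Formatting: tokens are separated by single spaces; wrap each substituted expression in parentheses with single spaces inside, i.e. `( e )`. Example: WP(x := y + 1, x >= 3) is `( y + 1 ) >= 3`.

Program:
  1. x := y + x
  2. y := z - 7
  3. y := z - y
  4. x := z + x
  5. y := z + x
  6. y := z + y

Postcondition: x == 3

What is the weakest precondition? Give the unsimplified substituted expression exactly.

Answer: ( z + ( y + x ) ) == 3

Derivation:
post: x == 3
stmt 6: y := z + y  -- replace 0 occurrence(s) of y with (z + y)
  => x == 3
stmt 5: y := z + x  -- replace 0 occurrence(s) of y with (z + x)
  => x == 3
stmt 4: x := z + x  -- replace 1 occurrence(s) of x with (z + x)
  => ( z + x ) == 3
stmt 3: y := z - y  -- replace 0 occurrence(s) of y with (z - y)
  => ( z + x ) == 3
stmt 2: y := z - 7  -- replace 0 occurrence(s) of y with (z - 7)
  => ( z + x ) == 3
stmt 1: x := y + x  -- replace 1 occurrence(s) of x with (y + x)
  => ( z + ( y + x ) ) == 3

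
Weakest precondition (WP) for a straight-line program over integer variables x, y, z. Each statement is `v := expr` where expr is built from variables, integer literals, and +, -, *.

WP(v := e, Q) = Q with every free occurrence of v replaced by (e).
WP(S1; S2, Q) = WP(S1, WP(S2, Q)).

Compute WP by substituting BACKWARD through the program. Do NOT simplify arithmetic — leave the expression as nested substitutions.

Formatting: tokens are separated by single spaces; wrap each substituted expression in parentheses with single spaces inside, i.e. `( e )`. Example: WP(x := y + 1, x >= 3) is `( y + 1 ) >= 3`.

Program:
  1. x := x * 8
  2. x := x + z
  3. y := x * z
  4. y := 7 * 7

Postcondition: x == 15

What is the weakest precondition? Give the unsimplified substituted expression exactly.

Answer: ( ( x * 8 ) + z ) == 15

Derivation:
post: x == 15
stmt 4: y := 7 * 7  -- replace 0 occurrence(s) of y with (7 * 7)
  => x == 15
stmt 3: y := x * z  -- replace 0 occurrence(s) of y with (x * z)
  => x == 15
stmt 2: x := x + z  -- replace 1 occurrence(s) of x with (x + z)
  => ( x + z ) == 15
stmt 1: x := x * 8  -- replace 1 occurrence(s) of x with (x * 8)
  => ( ( x * 8 ) + z ) == 15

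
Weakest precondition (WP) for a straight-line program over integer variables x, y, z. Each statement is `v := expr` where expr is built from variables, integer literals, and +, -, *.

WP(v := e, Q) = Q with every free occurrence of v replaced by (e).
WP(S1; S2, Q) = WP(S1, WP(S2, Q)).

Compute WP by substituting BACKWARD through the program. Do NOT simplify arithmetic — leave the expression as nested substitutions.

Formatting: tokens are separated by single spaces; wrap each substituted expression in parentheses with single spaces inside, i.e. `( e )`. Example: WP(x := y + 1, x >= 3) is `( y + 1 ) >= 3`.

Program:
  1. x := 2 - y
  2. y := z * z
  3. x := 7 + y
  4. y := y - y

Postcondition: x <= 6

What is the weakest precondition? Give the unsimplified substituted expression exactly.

Answer: ( 7 + ( z * z ) ) <= 6

Derivation:
post: x <= 6
stmt 4: y := y - y  -- replace 0 occurrence(s) of y with (y - y)
  => x <= 6
stmt 3: x := 7 + y  -- replace 1 occurrence(s) of x with (7 + y)
  => ( 7 + y ) <= 6
stmt 2: y := z * z  -- replace 1 occurrence(s) of y with (z * z)
  => ( 7 + ( z * z ) ) <= 6
stmt 1: x := 2 - y  -- replace 0 occurrence(s) of x with (2 - y)
  => ( 7 + ( z * z ) ) <= 6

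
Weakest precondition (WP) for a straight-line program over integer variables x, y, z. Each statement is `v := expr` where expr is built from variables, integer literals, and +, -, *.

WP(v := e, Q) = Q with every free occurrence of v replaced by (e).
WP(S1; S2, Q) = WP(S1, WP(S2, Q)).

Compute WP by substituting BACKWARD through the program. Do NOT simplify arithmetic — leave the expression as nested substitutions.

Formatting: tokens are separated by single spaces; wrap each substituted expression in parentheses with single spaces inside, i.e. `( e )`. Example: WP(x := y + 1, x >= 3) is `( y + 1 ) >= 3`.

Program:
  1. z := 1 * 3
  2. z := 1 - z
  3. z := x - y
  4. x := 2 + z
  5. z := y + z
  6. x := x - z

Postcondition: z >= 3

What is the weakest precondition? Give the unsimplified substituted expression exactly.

Answer: ( y + ( x - y ) ) >= 3

Derivation:
post: z >= 3
stmt 6: x := x - z  -- replace 0 occurrence(s) of x with (x - z)
  => z >= 3
stmt 5: z := y + z  -- replace 1 occurrence(s) of z with (y + z)
  => ( y + z ) >= 3
stmt 4: x := 2 + z  -- replace 0 occurrence(s) of x with (2 + z)
  => ( y + z ) >= 3
stmt 3: z := x - y  -- replace 1 occurrence(s) of z with (x - y)
  => ( y + ( x - y ) ) >= 3
stmt 2: z := 1 - z  -- replace 0 occurrence(s) of z with (1 - z)
  => ( y + ( x - y ) ) >= 3
stmt 1: z := 1 * 3  -- replace 0 occurrence(s) of z with (1 * 3)
  => ( y + ( x - y ) ) >= 3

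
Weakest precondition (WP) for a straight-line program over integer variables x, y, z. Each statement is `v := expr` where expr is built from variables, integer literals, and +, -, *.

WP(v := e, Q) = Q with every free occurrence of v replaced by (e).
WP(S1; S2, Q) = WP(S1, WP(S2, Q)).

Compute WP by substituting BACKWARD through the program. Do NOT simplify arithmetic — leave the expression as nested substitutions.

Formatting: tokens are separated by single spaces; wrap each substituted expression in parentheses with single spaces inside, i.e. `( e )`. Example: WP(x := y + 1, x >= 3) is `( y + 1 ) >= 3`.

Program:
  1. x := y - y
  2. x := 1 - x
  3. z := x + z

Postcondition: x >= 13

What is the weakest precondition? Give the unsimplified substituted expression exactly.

Answer: ( 1 - ( y - y ) ) >= 13

Derivation:
post: x >= 13
stmt 3: z := x + z  -- replace 0 occurrence(s) of z with (x + z)
  => x >= 13
stmt 2: x := 1 - x  -- replace 1 occurrence(s) of x with (1 - x)
  => ( 1 - x ) >= 13
stmt 1: x := y - y  -- replace 1 occurrence(s) of x with (y - y)
  => ( 1 - ( y - y ) ) >= 13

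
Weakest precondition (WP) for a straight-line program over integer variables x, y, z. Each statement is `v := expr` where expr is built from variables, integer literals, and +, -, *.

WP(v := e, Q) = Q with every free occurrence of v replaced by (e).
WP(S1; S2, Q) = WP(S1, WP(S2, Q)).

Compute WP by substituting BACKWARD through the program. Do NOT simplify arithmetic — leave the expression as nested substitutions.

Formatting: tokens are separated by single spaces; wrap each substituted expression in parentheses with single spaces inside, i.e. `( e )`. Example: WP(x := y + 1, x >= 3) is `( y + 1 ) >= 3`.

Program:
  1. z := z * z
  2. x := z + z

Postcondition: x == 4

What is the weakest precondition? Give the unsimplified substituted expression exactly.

Answer: ( ( z * z ) + ( z * z ) ) == 4

Derivation:
post: x == 4
stmt 2: x := z + z  -- replace 1 occurrence(s) of x with (z + z)
  => ( z + z ) == 4
stmt 1: z := z * z  -- replace 2 occurrence(s) of z with (z * z)
  => ( ( z * z ) + ( z * z ) ) == 4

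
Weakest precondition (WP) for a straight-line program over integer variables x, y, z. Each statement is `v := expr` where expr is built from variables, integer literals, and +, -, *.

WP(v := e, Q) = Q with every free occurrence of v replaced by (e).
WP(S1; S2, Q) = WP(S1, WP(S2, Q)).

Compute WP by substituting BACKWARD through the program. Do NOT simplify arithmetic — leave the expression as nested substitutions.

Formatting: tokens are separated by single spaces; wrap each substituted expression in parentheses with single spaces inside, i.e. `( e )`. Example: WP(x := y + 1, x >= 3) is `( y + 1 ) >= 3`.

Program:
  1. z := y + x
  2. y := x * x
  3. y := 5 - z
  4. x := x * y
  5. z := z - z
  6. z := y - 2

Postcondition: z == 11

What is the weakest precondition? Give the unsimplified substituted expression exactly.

post: z == 11
stmt 6: z := y - 2  -- replace 1 occurrence(s) of z with (y - 2)
  => ( y - 2 ) == 11
stmt 5: z := z - z  -- replace 0 occurrence(s) of z with (z - z)
  => ( y - 2 ) == 11
stmt 4: x := x * y  -- replace 0 occurrence(s) of x with (x * y)
  => ( y - 2 ) == 11
stmt 3: y := 5 - z  -- replace 1 occurrence(s) of y with (5 - z)
  => ( ( 5 - z ) - 2 ) == 11
stmt 2: y := x * x  -- replace 0 occurrence(s) of y with (x * x)
  => ( ( 5 - z ) - 2 ) == 11
stmt 1: z := y + x  -- replace 1 occurrence(s) of z with (y + x)
  => ( ( 5 - ( y + x ) ) - 2 ) == 11

Answer: ( ( 5 - ( y + x ) ) - 2 ) == 11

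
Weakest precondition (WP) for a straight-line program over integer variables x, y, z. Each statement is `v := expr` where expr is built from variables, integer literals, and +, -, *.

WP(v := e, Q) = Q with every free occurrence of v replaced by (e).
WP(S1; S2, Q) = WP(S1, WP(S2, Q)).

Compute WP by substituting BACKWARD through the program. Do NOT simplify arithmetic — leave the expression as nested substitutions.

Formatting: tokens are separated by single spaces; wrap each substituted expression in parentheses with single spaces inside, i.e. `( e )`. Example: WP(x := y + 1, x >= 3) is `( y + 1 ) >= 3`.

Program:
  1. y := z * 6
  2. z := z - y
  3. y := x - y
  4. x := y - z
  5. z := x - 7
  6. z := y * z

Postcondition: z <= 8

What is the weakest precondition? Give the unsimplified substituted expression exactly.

Answer: ( ( x - ( z * 6 ) ) * ( ( ( x - ( z * 6 ) ) - ( z - ( z * 6 ) ) ) - 7 ) ) <= 8

Derivation:
post: z <= 8
stmt 6: z := y * z  -- replace 1 occurrence(s) of z with (y * z)
  => ( y * z ) <= 8
stmt 5: z := x - 7  -- replace 1 occurrence(s) of z with (x - 7)
  => ( y * ( x - 7 ) ) <= 8
stmt 4: x := y - z  -- replace 1 occurrence(s) of x with (y - z)
  => ( y * ( ( y - z ) - 7 ) ) <= 8
stmt 3: y := x - y  -- replace 2 occurrence(s) of y with (x - y)
  => ( ( x - y ) * ( ( ( x - y ) - z ) - 7 ) ) <= 8
stmt 2: z := z - y  -- replace 1 occurrence(s) of z with (z - y)
  => ( ( x - y ) * ( ( ( x - y ) - ( z - y ) ) - 7 ) ) <= 8
stmt 1: y := z * 6  -- replace 3 occurrence(s) of y with (z * 6)
  => ( ( x - ( z * 6 ) ) * ( ( ( x - ( z * 6 ) ) - ( z - ( z * 6 ) ) ) - 7 ) ) <= 8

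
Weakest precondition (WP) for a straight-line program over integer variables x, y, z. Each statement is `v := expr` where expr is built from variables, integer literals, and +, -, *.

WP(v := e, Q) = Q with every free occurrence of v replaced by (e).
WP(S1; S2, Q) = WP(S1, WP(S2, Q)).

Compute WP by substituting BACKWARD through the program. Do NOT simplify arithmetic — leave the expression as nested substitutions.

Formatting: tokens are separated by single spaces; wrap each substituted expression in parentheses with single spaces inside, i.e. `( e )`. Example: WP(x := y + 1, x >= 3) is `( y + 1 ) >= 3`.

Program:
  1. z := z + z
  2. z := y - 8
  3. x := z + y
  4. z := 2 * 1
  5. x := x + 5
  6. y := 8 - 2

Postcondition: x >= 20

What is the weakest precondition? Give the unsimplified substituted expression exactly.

post: x >= 20
stmt 6: y := 8 - 2  -- replace 0 occurrence(s) of y with (8 - 2)
  => x >= 20
stmt 5: x := x + 5  -- replace 1 occurrence(s) of x with (x + 5)
  => ( x + 5 ) >= 20
stmt 4: z := 2 * 1  -- replace 0 occurrence(s) of z with (2 * 1)
  => ( x + 5 ) >= 20
stmt 3: x := z + y  -- replace 1 occurrence(s) of x with (z + y)
  => ( ( z + y ) + 5 ) >= 20
stmt 2: z := y - 8  -- replace 1 occurrence(s) of z with (y - 8)
  => ( ( ( y - 8 ) + y ) + 5 ) >= 20
stmt 1: z := z + z  -- replace 0 occurrence(s) of z with (z + z)
  => ( ( ( y - 8 ) + y ) + 5 ) >= 20

Answer: ( ( ( y - 8 ) + y ) + 5 ) >= 20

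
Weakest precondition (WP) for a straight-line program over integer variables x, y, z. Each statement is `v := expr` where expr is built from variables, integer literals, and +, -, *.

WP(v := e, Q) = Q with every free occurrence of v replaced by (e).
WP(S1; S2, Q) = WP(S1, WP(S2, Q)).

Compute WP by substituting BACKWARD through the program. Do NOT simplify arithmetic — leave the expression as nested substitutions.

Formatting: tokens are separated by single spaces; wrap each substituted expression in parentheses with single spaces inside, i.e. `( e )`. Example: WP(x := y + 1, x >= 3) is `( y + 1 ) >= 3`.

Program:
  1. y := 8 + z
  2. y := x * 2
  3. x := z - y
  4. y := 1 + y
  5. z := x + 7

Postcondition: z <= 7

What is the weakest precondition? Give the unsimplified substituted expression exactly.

post: z <= 7
stmt 5: z := x + 7  -- replace 1 occurrence(s) of z with (x + 7)
  => ( x + 7 ) <= 7
stmt 4: y := 1 + y  -- replace 0 occurrence(s) of y with (1 + y)
  => ( x + 7 ) <= 7
stmt 3: x := z - y  -- replace 1 occurrence(s) of x with (z - y)
  => ( ( z - y ) + 7 ) <= 7
stmt 2: y := x * 2  -- replace 1 occurrence(s) of y with (x * 2)
  => ( ( z - ( x * 2 ) ) + 7 ) <= 7
stmt 1: y := 8 + z  -- replace 0 occurrence(s) of y with (8 + z)
  => ( ( z - ( x * 2 ) ) + 7 ) <= 7

Answer: ( ( z - ( x * 2 ) ) + 7 ) <= 7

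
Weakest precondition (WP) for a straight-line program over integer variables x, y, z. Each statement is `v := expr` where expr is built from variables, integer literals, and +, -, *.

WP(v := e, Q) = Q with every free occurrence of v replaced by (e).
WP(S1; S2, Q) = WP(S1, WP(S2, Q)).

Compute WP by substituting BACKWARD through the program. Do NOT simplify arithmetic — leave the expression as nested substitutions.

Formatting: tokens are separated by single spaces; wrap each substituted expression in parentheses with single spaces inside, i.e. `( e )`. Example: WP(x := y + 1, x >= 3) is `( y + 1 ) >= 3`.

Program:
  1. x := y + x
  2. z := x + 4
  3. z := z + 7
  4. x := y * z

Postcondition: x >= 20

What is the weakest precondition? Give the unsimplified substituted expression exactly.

Answer: ( y * ( ( ( y + x ) + 4 ) + 7 ) ) >= 20

Derivation:
post: x >= 20
stmt 4: x := y * z  -- replace 1 occurrence(s) of x with (y * z)
  => ( y * z ) >= 20
stmt 3: z := z + 7  -- replace 1 occurrence(s) of z with (z + 7)
  => ( y * ( z + 7 ) ) >= 20
stmt 2: z := x + 4  -- replace 1 occurrence(s) of z with (x + 4)
  => ( y * ( ( x + 4 ) + 7 ) ) >= 20
stmt 1: x := y + x  -- replace 1 occurrence(s) of x with (y + x)
  => ( y * ( ( ( y + x ) + 4 ) + 7 ) ) >= 20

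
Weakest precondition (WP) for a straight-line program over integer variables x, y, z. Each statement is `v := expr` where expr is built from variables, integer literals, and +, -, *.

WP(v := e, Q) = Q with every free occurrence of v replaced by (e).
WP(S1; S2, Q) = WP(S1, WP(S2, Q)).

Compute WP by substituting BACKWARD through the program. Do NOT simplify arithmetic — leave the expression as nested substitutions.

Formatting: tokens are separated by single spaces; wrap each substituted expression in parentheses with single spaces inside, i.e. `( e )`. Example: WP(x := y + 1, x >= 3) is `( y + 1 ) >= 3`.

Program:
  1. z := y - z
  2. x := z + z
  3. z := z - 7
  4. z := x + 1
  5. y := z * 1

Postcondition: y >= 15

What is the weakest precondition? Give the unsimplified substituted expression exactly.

post: y >= 15
stmt 5: y := z * 1  -- replace 1 occurrence(s) of y with (z * 1)
  => ( z * 1 ) >= 15
stmt 4: z := x + 1  -- replace 1 occurrence(s) of z with (x + 1)
  => ( ( x + 1 ) * 1 ) >= 15
stmt 3: z := z - 7  -- replace 0 occurrence(s) of z with (z - 7)
  => ( ( x + 1 ) * 1 ) >= 15
stmt 2: x := z + z  -- replace 1 occurrence(s) of x with (z + z)
  => ( ( ( z + z ) + 1 ) * 1 ) >= 15
stmt 1: z := y - z  -- replace 2 occurrence(s) of z with (y - z)
  => ( ( ( ( y - z ) + ( y - z ) ) + 1 ) * 1 ) >= 15

Answer: ( ( ( ( y - z ) + ( y - z ) ) + 1 ) * 1 ) >= 15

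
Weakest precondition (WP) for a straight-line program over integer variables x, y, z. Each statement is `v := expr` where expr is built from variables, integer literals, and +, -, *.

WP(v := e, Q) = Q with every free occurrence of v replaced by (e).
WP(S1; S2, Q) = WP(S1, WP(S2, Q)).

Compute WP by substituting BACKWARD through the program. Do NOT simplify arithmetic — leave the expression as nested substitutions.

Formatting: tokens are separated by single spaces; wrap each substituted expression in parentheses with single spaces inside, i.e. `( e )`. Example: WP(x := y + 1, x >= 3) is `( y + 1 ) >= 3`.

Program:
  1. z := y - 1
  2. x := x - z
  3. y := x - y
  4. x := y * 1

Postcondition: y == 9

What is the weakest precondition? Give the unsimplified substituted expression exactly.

Answer: ( ( x - ( y - 1 ) ) - y ) == 9

Derivation:
post: y == 9
stmt 4: x := y * 1  -- replace 0 occurrence(s) of x with (y * 1)
  => y == 9
stmt 3: y := x - y  -- replace 1 occurrence(s) of y with (x - y)
  => ( x - y ) == 9
stmt 2: x := x - z  -- replace 1 occurrence(s) of x with (x - z)
  => ( ( x - z ) - y ) == 9
stmt 1: z := y - 1  -- replace 1 occurrence(s) of z with (y - 1)
  => ( ( x - ( y - 1 ) ) - y ) == 9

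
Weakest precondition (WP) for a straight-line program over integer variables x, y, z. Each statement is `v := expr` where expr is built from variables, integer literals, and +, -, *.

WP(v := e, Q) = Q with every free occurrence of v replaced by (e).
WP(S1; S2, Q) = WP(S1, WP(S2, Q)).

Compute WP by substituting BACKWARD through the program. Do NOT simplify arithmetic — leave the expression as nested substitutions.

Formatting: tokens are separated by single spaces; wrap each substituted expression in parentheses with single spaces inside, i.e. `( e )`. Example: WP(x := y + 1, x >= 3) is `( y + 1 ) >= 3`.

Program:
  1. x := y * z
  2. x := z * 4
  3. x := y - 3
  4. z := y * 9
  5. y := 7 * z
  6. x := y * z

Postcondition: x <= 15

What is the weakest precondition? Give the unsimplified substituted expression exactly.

post: x <= 15
stmt 6: x := y * z  -- replace 1 occurrence(s) of x with (y * z)
  => ( y * z ) <= 15
stmt 5: y := 7 * z  -- replace 1 occurrence(s) of y with (7 * z)
  => ( ( 7 * z ) * z ) <= 15
stmt 4: z := y * 9  -- replace 2 occurrence(s) of z with (y * 9)
  => ( ( 7 * ( y * 9 ) ) * ( y * 9 ) ) <= 15
stmt 3: x := y - 3  -- replace 0 occurrence(s) of x with (y - 3)
  => ( ( 7 * ( y * 9 ) ) * ( y * 9 ) ) <= 15
stmt 2: x := z * 4  -- replace 0 occurrence(s) of x with (z * 4)
  => ( ( 7 * ( y * 9 ) ) * ( y * 9 ) ) <= 15
stmt 1: x := y * z  -- replace 0 occurrence(s) of x with (y * z)
  => ( ( 7 * ( y * 9 ) ) * ( y * 9 ) ) <= 15

Answer: ( ( 7 * ( y * 9 ) ) * ( y * 9 ) ) <= 15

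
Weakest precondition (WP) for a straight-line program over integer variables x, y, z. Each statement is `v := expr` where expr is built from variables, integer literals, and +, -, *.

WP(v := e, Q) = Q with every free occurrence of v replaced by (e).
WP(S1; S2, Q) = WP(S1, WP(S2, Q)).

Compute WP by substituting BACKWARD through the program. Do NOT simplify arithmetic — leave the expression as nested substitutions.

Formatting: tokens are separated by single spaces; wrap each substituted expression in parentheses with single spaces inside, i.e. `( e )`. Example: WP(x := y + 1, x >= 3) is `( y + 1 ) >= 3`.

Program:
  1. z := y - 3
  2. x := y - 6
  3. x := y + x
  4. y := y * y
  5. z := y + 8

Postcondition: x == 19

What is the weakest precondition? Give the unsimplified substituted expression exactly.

Answer: ( y + ( y - 6 ) ) == 19

Derivation:
post: x == 19
stmt 5: z := y + 8  -- replace 0 occurrence(s) of z with (y + 8)
  => x == 19
stmt 4: y := y * y  -- replace 0 occurrence(s) of y with (y * y)
  => x == 19
stmt 3: x := y + x  -- replace 1 occurrence(s) of x with (y + x)
  => ( y + x ) == 19
stmt 2: x := y - 6  -- replace 1 occurrence(s) of x with (y - 6)
  => ( y + ( y - 6 ) ) == 19
stmt 1: z := y - 3  -- replace 0 occurrence(s) of z with (y - 3)
  => ( y + ( y - 6 ) ) == 19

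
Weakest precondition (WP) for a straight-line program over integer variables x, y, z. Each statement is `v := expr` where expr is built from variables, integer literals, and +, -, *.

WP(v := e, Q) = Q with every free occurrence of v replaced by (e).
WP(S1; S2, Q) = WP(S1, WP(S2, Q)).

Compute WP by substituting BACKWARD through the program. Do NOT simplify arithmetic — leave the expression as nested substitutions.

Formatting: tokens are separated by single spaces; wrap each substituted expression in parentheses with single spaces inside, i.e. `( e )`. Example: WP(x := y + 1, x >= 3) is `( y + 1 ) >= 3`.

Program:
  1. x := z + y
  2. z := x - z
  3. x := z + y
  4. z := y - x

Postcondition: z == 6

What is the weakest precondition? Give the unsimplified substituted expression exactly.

post: z == 6
stmt 4: z := y - x  -- replace 1 occurrence(s) of z with (y - x)
  => ( y - x ) == 6
stmt 3: x := z + y  -- replace 1 occurrence(s) of x with (z + y)
  => ( y - ( z + y ) ) == 6
stmt 2: z := x - z  -- replace 1 occurrence(s) of z with (x - z)
  => ( y - ( ( x - z ) + y ) ) == 6
stmt 1: x := z + y  -- replace 1 occurrence(s) of x with (z + y)
  => ( y - ( ( ( z + y ) - z ) + y ) ) == 6

Answer: ( y - ( ( ( z + y ) - z ) + y ) ) == 6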